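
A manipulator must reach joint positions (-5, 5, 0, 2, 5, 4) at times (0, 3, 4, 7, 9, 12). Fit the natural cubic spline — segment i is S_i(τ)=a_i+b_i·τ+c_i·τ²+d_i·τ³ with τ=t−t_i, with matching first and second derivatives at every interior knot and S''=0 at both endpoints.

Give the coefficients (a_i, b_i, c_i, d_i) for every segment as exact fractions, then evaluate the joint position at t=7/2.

Δ: Δ0=10/3, Δ1=-5, Δ2=2/3, Δ3=3/2, Δ4=-1/3
row 1: diag=8, rhs=-50; c'=1/8, d'=-25/4
row 2: denom=8−1·1/8=63/8; d'=(34−1·-25/4)/(63/8)=46/9
row 3: denom=10−3·8/21=62/7; d'=(5−3·46/9)/(62/7)=-7/6
row 4: denom=10−2·7/31=296/31; d'=(-11−2·-7/6)/(296/31)=-403/444
back: M4=-403/444
back: M3=-7/6−7/31·-403/444=-427/444
back: M2=46/9−8/21·-427/444=608/111
back: M1=-25/4−1/8·608/111=-3079/444
M: M0=0, M1=-3079/444, M2=608/111, M3=-427/444, M4=-403/444, M5=0
seg 0: a=-5, c=M0/2=0, d=(M1−M0)/(6·3)=-3079/7992, b=Δ0−h0·(2M0+M1)/6=2013/296
seg 1: a=5, c=M1/2=-3079/888, d=(M2−M1)/(6·1)=1837/888, b=Δ1−h1·(2M1+M2)/6=-533/148
seg 2: a=0, c=M2/2=304/111, d=(M3−M2)/(6·3)=-953/2664, b=Δ2−h2·(2M2+M3)/6=-3845/888
seg 3: a=2, c=M3/2=-427/888, d=(M4−M3)/(6·2)=1/222, b=Δ3−h3·(2M3+M4)/6=1085/444
seg 4: a=5, c=M4/2=-403/888, d=(M5−M4)/(6·3)=403/7992, b=Δ4−h4·(2M4+M5)/6=85/148
t_q=7/2 → seg 1, τ=1/2; S=5+-533/148·τ+-3079/888·τ²+1837/888·τ³=18407/7104

  seg 0: a=-5 b=2013/296 c=0 d=-3079/7992
  seg 1: a=5 b=-533/148 c=-3079/888 d=1837/888
  seg 2: a=0 b=-3845/888 c=304/111 d=-953/2664
  seg 3: a=2 b=1085/444 c=-427/888 d=1/222
  seg 4: a=5 b=85/148 c=-403/888 d=403/7992
S(7/2) = 18407/7104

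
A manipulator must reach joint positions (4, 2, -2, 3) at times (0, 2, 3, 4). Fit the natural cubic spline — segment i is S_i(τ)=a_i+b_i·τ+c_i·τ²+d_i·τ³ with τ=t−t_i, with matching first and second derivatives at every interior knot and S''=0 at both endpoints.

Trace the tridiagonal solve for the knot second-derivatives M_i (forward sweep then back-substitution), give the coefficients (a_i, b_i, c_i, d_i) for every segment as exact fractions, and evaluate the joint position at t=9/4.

  seg 0: a=4 b=19/23 c=0 d=-21/46
  seg 1: a=2 b=-107/23 c=-63/23 d=78/23
  seg 2: a=-2 b=1/23 c=171/23 d=-57/23
S(9/4) = 23/32

Δ: Δ0=-1, Δ1=-4, Δ2=5
row 1: diag=6, rhs=-18; c'=1/6, d'=-3
row 2: denom=4−1·1/6=23/6; d'=(54−1·-3)/(23/6)=342/23
back: M2=342/23
back: M1=-3−1/6·342/23=-126/23
M: M0=0, M1=-126/23, M2=342/23, M3=0
seg 0: a=4, c=M0/2=0, d=(M1−M0)/(6·2)=-21/46, b=Δ0−h0·(2M0+M1)/6=19/23
seg 1: a=2, c=M1/2=-63/23, d=(M2−M1)/(6·1)=78/23, b=Δ1−h1·(2M1+M2)/6=-107/23
seg 2: a=-2, c=M2/2=171/23, d=(M3−M2)/(6·1)=-57/23, b=Δ2−h2·(2M2+M3)/6=1/23
t_q=9/4 → seg 1, τ=1/4; S=2+-107/23·τ+-63/23·τ²+78/23·τ³=23/32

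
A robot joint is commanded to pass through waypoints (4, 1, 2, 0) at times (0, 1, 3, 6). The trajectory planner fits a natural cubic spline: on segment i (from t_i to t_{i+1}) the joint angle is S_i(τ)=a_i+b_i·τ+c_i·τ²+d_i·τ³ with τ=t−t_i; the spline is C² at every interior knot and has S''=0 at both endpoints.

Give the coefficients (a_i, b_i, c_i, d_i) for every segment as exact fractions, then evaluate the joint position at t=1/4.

Δ: Δ0=-3, Δ1=1/2, Δ2=-2/3
row 1: diag=6, rhs=21; c'=1/3, d'=7/2
row 2: denom=10−2·1/3=28/3; d'=(-7−2·7/2)/(28/3)=-3/2
back: M2=-3/2
back: M1=7/2−1/3·-3/2=4
M: M0=0, M1=4, M2=-3/2, M3=0
seg 0: a=4, c=M0/2=0, d=(M1−M0)/(6·1)=2/3, b=Δ0−h0·(2M0+M1)/6=-11/3
seg 1: a=1, c=M1/2=2, d=(M2−M1)/(6·2)=-11/24, b=Δ1−h1·(2M1+M2)/6=-5/3
seg 2: a=2, c=M2/2=-3/4, d=(M3−M2)/(6·3)=1/12, b=Δ2−h2·(2M2+M3)/6=5/6
t_q=1/4 → seg 0, τ=1/4; S=4+-11/3·τ+0·τ²+2/3·τ³=99/32

  seg 0: a=4 b=-11/3 c=0 d=2/3
  seg 1: a=1 b=-5/3 c=2 d=-11/24
  seg 2: a=2 b=5/6 c=-3/4 d=1/12
S(1/4) = 99/32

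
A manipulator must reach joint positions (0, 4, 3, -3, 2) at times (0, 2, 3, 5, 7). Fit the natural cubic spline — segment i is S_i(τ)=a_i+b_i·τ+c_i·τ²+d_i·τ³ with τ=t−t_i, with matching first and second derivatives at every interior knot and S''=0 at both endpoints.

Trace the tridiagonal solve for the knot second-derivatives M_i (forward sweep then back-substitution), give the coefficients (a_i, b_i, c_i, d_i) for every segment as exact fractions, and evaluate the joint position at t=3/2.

  seg 0: a=0 b=361/128 c=0 d=-105/512
  seg 1: a=4 b=23/64 c=-315/256 d=-33/256
  seg 2: a=3 b=-637/256 c=-207/128 d=697/1024
  seg 3: a=-3 b=-101/128 c=1263/512 d=-421/1024
S(3/2) = 14493/4096

Δ: Δ0=2, Δ1=-1, Δ2=-3, Δ3=5/2
row 1: diag=6, rhs=-18; c'=1/6, d'=-3
row 2: denom=6−1·1/6=35/6; d'=(-12−1·-3)/(35/6)=-54/35
row 3: denom=8−2·12/35=256/35; d'=(33−2·-54/35)/(256/35)=1263/256
back: M3=1263/256
back: M2=-54/35−12/35·1263/256=-207/64
back: M1=-3−1/6·-207/64=-315/128
M: M0=0, M1=-315/128, M2=-207/64, M3=1263/256, M4=0
seg 0: a=0, c=M0/2=0, d=(M1−M0)/(6·2)=-105/512, b=Δ0−h0·(2M0+M1)/6=361/128
seg 1: a=4, c=M1/2=-315/256, d=(M2−M1)/(6·1)=-33/256, b=Δ1−h1·(2M1+M2)/6=23/64
seg 2: a=3, c=M2/2=-207/128, d=(M3−M2)/(6·2)=697/1024, b=Δ2−h2·(2M2+M3)/6=-637/256
seg 3: a=-3, c=M3/2=1263/512, d=(M4−M3)/(6·2)=-421/1024, b=Δ3−h3·(2M3+M4)/6=-101/128
t_q=3/2 → seg 0, τ=3/2; S=0+361/128·τ+0·τ²+-105/512·τ³=14493/4096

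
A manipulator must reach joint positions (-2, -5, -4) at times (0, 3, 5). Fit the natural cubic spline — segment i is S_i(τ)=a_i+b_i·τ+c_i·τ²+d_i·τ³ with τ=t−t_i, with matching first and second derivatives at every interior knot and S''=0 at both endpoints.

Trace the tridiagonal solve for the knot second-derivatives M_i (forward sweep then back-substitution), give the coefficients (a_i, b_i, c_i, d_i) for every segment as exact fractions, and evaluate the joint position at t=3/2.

Δ: Δ0=-1, Δ1=1/2
row 1: diag=10, rhs=9; c'=1/5, d'=9/10
back: M1=9/10
M: M0=0, M1=9/10, M2=0
seg 0: a=-2, c=M0/2=0, d=(M1−M0)/(6·3)=1/20, b=Δ0−h0·(2M0+M1)/6=-29/20
seg 1: a=-5, c=M1/2=9/20, d=(M2−M1)/(6·2)=-3/40, b=Δ1−h1·(2M1+M2)/6=-1/10
t_q=3/2 → seg 0, τ=3/2; S=-2+-29/20·τ+0·τ²+1/20·τ³=-641/160

  seg 0: a=-2 b=-29/20 c=0 d=1/20
  seg 1: a=-5 b=-1/10 c=9/20 d=-3/40
S(3/2) = -641/160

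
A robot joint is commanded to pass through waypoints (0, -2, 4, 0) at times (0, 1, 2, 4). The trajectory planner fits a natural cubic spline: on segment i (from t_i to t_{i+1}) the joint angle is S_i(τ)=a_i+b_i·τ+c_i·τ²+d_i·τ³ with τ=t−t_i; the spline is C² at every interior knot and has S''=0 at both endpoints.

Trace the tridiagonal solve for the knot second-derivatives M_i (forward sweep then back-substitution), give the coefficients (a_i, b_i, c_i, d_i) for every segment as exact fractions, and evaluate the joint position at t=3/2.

Δ: Δ0=-2, Δ1=6, Δ2=-2
row 1: diag=4, rhs=48; c'=1/4, d'=12
row 2: denom=6−1·1/4=23/4; d'=(-48−1·12)/(23/4)=-240/23
back: M2=-240/23
back: M1=12−1/4·-240/23=336/23
M: M0=0, M1=336/23, M2=-240/23, M3=0
seg 0: a=0, c=M0/2=0, d=(M1−M0)/(6·1)=56/23, b=Δ0−h0·(2M0+M1)/6=-102/23
seg 1: a=-2, c=M1/2=168/23, d=(M2−M1)/(6·1)=-96/23, b=Δ1−h1·(2M1+M2)/6=66/23
seg 2: a=4, c=M2/2=-120/23, d=(M3−M2)/(6·2)=20/23, b=Δ2−h2·(2M2+M3)/6=114/23
t_q=3/2 → seg 1, τ=1/2; S=-2+66/23·τ+168/23·τ²+-96/23·τ³=17/23

  seg 0: a=0 b=-102/23 c=0 d=56/23
  seg 1: a=-2 b=66/23 c=168/23 d=-96/23
  seg 2: a=4 b=114/23 c=-120/23 d=20/23
S(3/2) = 17/23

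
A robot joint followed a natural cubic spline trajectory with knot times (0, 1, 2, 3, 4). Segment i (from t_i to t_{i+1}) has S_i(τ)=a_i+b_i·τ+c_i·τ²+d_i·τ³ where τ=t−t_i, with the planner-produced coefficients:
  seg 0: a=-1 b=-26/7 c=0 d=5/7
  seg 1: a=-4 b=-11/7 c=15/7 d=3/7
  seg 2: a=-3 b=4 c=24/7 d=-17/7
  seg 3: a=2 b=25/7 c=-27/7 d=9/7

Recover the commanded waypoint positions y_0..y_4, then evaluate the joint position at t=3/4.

y_0=-1 y_1=-4 y_2=-3 y_3=2 y_4=3
S(3/4) = -223/64

y_0 = S_0(0) = a_0 = -1
y_1 = S_1(0) = a_1 = -4
y_2 = S_2(0) = a_2 = -3
y_3 = S_3(0) = a_3 = 2
y_4 = S_3(1) = 3
t_q=3/4 is in segment 0 (τ=3/4); S_0(τ)=-223/64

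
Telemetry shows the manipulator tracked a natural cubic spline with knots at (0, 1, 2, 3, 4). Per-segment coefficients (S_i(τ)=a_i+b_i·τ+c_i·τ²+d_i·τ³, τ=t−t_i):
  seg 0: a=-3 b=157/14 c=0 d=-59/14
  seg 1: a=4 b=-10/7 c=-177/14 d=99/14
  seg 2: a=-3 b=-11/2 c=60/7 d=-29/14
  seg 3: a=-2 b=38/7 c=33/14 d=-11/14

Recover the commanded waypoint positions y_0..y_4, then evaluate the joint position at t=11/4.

y_0 = S_0(0) = a_0 = -3
y_1 = S_1(0) = a_1 = 4
y_2 = S_2(0) = a_2 = -3
y_3 = S_3(0) = a_3 = -2
y_4 = S_3(1) = 5
t_q=11/4 is in segment 2 (τ=3/4); S_2(τ)=-2847/896

y_0=-3 y_1=4 y_2=-3 y_3=-2 y_4=5
S(11/4) = -2847/896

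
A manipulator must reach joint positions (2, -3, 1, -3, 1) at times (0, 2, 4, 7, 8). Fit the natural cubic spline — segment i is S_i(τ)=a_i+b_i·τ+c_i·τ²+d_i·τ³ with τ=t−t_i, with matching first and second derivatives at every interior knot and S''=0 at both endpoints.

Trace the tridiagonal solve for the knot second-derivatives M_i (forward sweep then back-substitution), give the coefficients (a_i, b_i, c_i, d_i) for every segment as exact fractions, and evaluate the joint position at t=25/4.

  seg 0: a=2 b=-6449/1608 c=0 d=2429/6432
  seg 1: a=-3 b=419/804 c=2429/1072 d=-4909/6432
  seg 2: a=1 b=685/1608 c=-155/67 d=2777/4824
  seg 3: a=-3 b=1679/804 c=1537/536 d=-1537/1608
S(25/4) = -109639/34304

Δ: Δ0=-5/2, Δ1=2, Δ2=-4/3, Δ3=4
row 1: diag=8, rhs=27; c'=1/4, d'=27/8
row 2: denom=10−2·1/4=19/2; d'=(-20−2·27/8)/(19/2)=-107/38
row 3: denom=8−3·6/19=134/19; d'=(32−3·-107/38)/(134/19)=1537/268
back: M3=1537/268
back: M2=-107/38−6/19·1537/268=-310/67
back: M1=27/8−1/4·-310/67=2429/536
M: M0=0, M1=2429/536, M2=-310/67, M3=1537/268, M4=0
seg 0: a=2, c=M0/2=0, d=(M1−M0)/(6·2)=2429/6432, b=Δ0−h0·(2M0+M1)/6=-6449/1608
seg 1: a=-3, c=M1/2=2429/1072, d=(M2−M1)/(6·2)=-4909/6432, b=Δ1−h1·(2M1+M2)/6=419/804
seg 2: a=1, c=M2/2=-155/67, d=(M3−M2)/(6·3)=2777/4824, b=Δ2−h2·(2M2+M3)/6=685/1608
seg 3: a=-3, c=M3/2=1537/536, d=(M4−M3)/(6·1)=-1537/1608, b=Δ3−h3·(2M3+M4)/6=1679/804
t_q=25/4 → seg 2, τ=9/4; S=1+685/1608·τ+-155/67·τ²+2777/4824·τ³=-109639/34304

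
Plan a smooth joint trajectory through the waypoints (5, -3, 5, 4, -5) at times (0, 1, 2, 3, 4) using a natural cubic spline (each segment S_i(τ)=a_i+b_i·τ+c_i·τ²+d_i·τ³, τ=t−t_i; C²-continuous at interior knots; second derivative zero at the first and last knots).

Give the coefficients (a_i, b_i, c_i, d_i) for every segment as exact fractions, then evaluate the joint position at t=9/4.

Δ: Δ0=-8, Δ1=8, Δ2=-1, Δ3=-9
row 1: diag=4, rhs=96; c'=1/4, d'=24
row 2: denom=4−1·1/4=15/4; d'=(-54−1·24)/(15/4)=-104/5
row 3: denom=4−1·4/15=56/15; d'=(-48−1·-104/5)/(56/15)=-51/7
back: M3=-51/7
back: M2=-104/5−4/15·-51/7=-132/7
back: M1=24−1/4·-132/7=201/7
M: M0=0, M1=201/7, M2=-132/7, M3=-51/7, M4=0
seg 0: a=5, c=M0/2=0, d=(M1−M0)/(6·1)=67/14, b=Δ0−h0·(2M0+M1)/6=-179/14
seg 1: a=-3, c=M1/2=201/14, d=(M2−M1)/(6·1)=-111/14, b=Δ1−h1·(2M1+M2)/6=11/7
seg 2: a=5, c=M2/2=-66/7, d=(M3−M2)/(6·1)=27/14, b=Δ2−h2·(2M2+M3)/6=13/2
seg 3: a=4, c=M3/2=-51/14, d=(M4−M3)/(6·1)=17/14, b=Δ3−h3·(2M3+M4)/6=-46/7
t_q=9/4 → seg 2, τ=1/4; S=5+13/2·τ+-66/7·τ²+27/14·τ³=5435/896

  seg 0: a=5 b=-179/14 c=0 d=67/14
  seg 1: a=-3 b=11/7 c=201/14 d=-111/14
  seg 2: a=5 b=13/2 c=-66/7 d=27/14
  seg 3: a=4 b=-46/7 c=-51/14 d=17/14
S(9/4) = 5435/896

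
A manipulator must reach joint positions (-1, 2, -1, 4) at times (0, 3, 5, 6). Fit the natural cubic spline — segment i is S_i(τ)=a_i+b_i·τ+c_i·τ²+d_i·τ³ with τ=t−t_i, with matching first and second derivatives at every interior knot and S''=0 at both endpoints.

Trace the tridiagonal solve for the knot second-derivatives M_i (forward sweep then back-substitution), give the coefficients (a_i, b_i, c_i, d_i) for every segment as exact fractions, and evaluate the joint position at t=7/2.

  seg 0: a=-1 b=5/2 c=0 d=-1/6
  seg 1: a=2 b=-2 c=-3/2 d=7/8
  seg 2: a=-1 b=5/2 c=15/4 d=-5/4
S(7/2) = 47/64

Δ: Δ0=1, Δ1=-3/2, Δ2=5
row 1: diag=10, rhs=-15; c'=1/5, d'=-3/2
row 2: denom=6−2·1/5=28/5; d'=(39−2·-3/2)/(28/5)=15/2
back: M2=15/2
back: M1=-3/2−1/5·15/2=-3
M: M0=0, M1=-3, M2=15/2, M3=0
seg 0: a=-1, c=M0/2=0, d=(M1−M0)/(6·3)=-1/6, b=Δ0−h0·(2M0+M1)/6=5/2
seg 1: a=2, c=M1/2=-3/2, d=(M2−M1)/(6·2)=7/8, b=Δ1−h1·(2M1+M2)/6=-2
seg 2: a=-1, c=M2/2=15/4, d=(M3−M2)/(6·1)=-5/4, b=Δ2−h2·(2M2+M3)/6=5/2
t_q=7/2 → seg 1, τ=1/2; S=2+-2·τ+-3/2·τ²+7/8·τ³=47/64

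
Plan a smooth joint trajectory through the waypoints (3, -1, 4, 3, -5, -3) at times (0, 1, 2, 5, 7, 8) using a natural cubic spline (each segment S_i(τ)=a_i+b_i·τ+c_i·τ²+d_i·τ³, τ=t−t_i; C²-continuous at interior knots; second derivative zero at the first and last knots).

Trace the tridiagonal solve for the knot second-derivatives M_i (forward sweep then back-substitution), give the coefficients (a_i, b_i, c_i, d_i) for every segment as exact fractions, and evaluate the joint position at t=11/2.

Δ: Δ0=-4, Δ1=5, Δ2=-1/3, Δ3=-4, Δ4=2
row 1: diag=4, rhs=54; c'=1/4, d'=27/2
row 2: denom=8−1·1/4=31/4; d'=(-32−1·27/2)/(31/4)=-182/31
row 3: denom=10−3·12/31=274/31; d'=(-22−3·-182/31)/(274/31)=-68/137
row 4: denom=6−2·31/137=760/137; d'=(36−2·-68/137)/(760/137)=1267/190
back: M4=1267/190
back: M3=-68/137−31/137·1267/190=-381/190
back: M2=-182/31−12/31·-381/190=-484/95
back: M1=27/2−1/4·-484/95=2807/190
M: M0=0, M1=2807/190, M2=-484/95, M3=-381/190, M4=1267/190, M5=0
seg 0: a=3, c=M0/2=0, d=(M1−M0)/(6·1)=2807/1140, b=Δ0−h0·(2M0+M1)/6=-7367/1140
seg 1: a=-1, c=M1/2=2807/380, d=(M2−M1)/(6·1)=-755/228, b=Δ1−h1·(2M1+M2)/6=527/570
seg 2: a=4, c=M2/2=-242/95, d=(M3−M2)/(6·3)=587/3420, b=Δ2−h2·(2M2+M3)/6=6571/1140
seg 3: a=3, c=M3/2=-381/380, d=(M4−M3)/(6·2)=206/285, b=Δ3−h3·(2M3+M4)/6=-557/114
seg 4: a=-5, c=M4/2=1267/380, d=(M5−M4)/(6·1)=-1267/1140, b=Δ4−h4·(2M4+M5)/6=-127/570
t_q=11/2 → seg 3, τ=1/2; S=3+-557/114·τ+-381/380·τ²+206/285·τ³=603/1520

  seg 0: a=3 b=-7367/1140 c=0 d=2807/1140
  seg 1: a=-1 b=527/570 c=2807/380 d=-755/228
  seg 2: a=4 b=6571/1140 c=-242/95 d=587/3420
  seg 3: a=3 b=-557/114 c=-381/380 d=206/285
  seg 4: a=-5 b=-127/570 c=1267/380 d=-1267/1140
S(11/2) = 603/1520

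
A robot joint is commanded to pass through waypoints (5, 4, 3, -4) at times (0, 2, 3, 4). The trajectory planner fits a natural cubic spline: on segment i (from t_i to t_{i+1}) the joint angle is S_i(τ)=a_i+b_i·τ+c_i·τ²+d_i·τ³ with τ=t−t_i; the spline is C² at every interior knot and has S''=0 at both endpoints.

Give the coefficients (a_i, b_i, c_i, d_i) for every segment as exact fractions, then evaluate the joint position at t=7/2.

  seg 0: a=5 b=-39/46 c=0 d=2/23
  seg 1: a=4 b=9/46 c=12/23 d=-79/46
  seg 2: a=3 b=-90/23 c=-213/46 d=71/46
S(7/2) = 29/368

Δ: Δ0=-1/2, Δ1=-1, Δ2=-7
row 1: diag=6, rhs=-3; c'=1/6, d'=-1/2
row 2: denom=4−1·1/6=23/6; d'=(-36−1·-1/2)/(23/6)=-213/23
back: M2=-213/23
back: M1=-1/2−1/6·-213/23=24/23
M: M0=0, M1=24/23, M2=-213/23, M3=0
seg 0: a=5, c=M0/2=0, d=(M1−M0)/(6·2)=2/23, b=Δ0−h0·(2M0+M1)/6=-39/46
seg 1: a=4, c=M1/2=12/23, d=(M2−M1)/(6·1)=-79/46, b=Δ1−h1·(2M1+M2)/6=9/46
seg 2: a=3, c=M2/2=-213/46, d=(M3−M2)/(6·1)=71/46, b=Δ2−h2·(2M2+M3)/6=-90/23
t_q=7/2 → seg 2, τ=1/2; S=3+-90/23·τ+-213/46·τ²+71/46·τ³=29/368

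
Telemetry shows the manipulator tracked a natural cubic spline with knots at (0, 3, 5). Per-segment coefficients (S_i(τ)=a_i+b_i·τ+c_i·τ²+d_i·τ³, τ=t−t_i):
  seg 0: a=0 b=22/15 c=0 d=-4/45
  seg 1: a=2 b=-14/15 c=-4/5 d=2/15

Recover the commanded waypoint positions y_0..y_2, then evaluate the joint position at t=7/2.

y_0 = S_0(0) = a_0 = 0
y_1 = S_1(0) = a_1 = 2
y_2 = S_1(2) = -2
t_q=7/2 is in segment 1 (τ=1/2); S_1(τ)=27/20

y_0=0 y_1=2 y_2=-2
S(7/2) = 27/20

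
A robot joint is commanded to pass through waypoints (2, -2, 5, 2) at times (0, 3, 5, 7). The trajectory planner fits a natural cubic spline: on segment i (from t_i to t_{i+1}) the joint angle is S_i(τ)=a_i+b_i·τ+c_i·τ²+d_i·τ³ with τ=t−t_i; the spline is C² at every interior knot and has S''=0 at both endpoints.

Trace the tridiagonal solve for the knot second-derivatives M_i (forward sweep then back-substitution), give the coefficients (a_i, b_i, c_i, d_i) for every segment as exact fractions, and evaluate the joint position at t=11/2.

  seg 0: a=2 b=-371/114 c=0 d=73/342
  seg 1: a=-2 b=143/57 c=73/38 d=-325/456
  seg 2: a=5 b=187/114 c=-179/76 d=179/456
S(11/2) = 6421/1216

Δ: Δ0=-4/3, Δ1=7/2, Δ2=-3/2
row 1: diag=10, rhs=29; c'=1/5, d'=29/10
row 2: denom=8−2·1/5=38/5; d'=(-30−2·29/10)/(38/5)=-179/38
back: M2=-179/38
back: M1=29/10−1/5·-179/38=73/19
M: M0=0, M1=73/19, M2=-179/38, M3=0
seg 0: a=2, c=M0/2=0, d=(M1−M0)/(6·3)=73/342, b=Δ0−h0·(2M0+M1)/6=-371/114
seg 1: a=-2, c=M1/2=73/38, d=(M2−M1)/(6·2)=-325/456, b=Δ1−h1·(2M1+M2)/6=143/57
seg 2: a=5, c=M2/2=-179/76, d=(M3−M2)/(6·2)=179/456, b=Δ2−h2·(2M2+M3)/6=187/114
t_q=11/2 → seg 2, τ=1/2; S=5+187/114·τ+-179/76·τ²+179/456·τ³=6421/1216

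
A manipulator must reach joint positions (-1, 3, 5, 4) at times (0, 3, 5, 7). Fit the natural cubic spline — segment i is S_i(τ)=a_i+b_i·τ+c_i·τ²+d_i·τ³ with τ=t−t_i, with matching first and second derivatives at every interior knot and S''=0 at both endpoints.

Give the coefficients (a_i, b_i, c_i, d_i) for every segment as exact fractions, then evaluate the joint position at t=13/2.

Δ: Δ0=4/3, Δ1=1, Δ2=-1/2
row 1: diag=10, rhs=-2; c'=1/5, d'=-1/5
row 2: denom=8−2·1/5=38/5; d'=(-9−2·-1/5)/(38/5)=-43/38
back: M2=-43/38
back: M1=-1/5−1/5·-43/38=1/38
M: M0=0, M1=1/38, M2=-43/38, M3=0
seg 0: a=-1, c=M0/2=0, d=(M1−M0)/(6·3)=1/684, b=Δ0−h0·(2M0+M1)/6=301/228
seg 1: a=3, c=M1/2=1/76, d=(M2−M1)/(6·2)=-11/114, b=Δ1−h1·(2M1+M2)/6=155/114
seg 2: a=5, c=M2/2=-43/76, d=(M3−M2)/(6·2)=43/456, b=Δ2−h2·(2M2+M3)/6=29/114
t_q=13/2 → seg 2, τ=3/2; S=5+29/114·τ+-43/76·τ²+43/456·τ³=5383/1216

  seg 0: a=-1 b=301/228 c=0 d=1/684
  seg 1: a=3 b=155/114 c=1/76 d=-11/114
  seg 2: a=5 b=29/114 c=-43/76 d=43/456
S(13/2) = 5383/1216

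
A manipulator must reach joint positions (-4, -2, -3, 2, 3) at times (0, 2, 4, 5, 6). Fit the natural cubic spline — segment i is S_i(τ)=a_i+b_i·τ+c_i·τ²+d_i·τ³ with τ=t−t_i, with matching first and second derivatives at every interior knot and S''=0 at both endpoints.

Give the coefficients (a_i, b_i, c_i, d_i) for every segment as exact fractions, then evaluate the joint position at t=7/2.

  seg 0: a=-4 b=341/168 c=0 d=-173/672
  seg 1: a=-2 b=-89/84 c=-173/112 d=613/672
  seg 2: a=-3 b=89/24 c=55/14 d=-443/168
  seg 3: a=2 b=307/84 c=-223/56 d=223/168
S(7/2) = -7143/1792

Δ: Δ0=1, Δ1=-1/2, Δ2=5, Δ3=1
row 1: diag=8, rhs=-9; c'=1/4, d'=-9/8
row 2: denom=6−2·1/4=11/2; d'=(33−2·-9/8)/(11/2)=141/22
row 3: denom=4−1·2/11=42/11; d'=(-24−1·141/22)/(42/11)=-223/28
back: M3=-223/28
back: M2=141/22−2/11·-223/28=55/7
back: M1=-9/8−1/4·55/7=-173/56
M: M0=0, M1=-173/56, M2=55/7, M3=-223/28, M4=0
seg 0: a=-4, c=M0/2=0, d=(M1−M0)/(6·2)=-173/672, b=Δ0−h0·(2M0+M1)/6=341/168
seg 1: a=-2, c=M1/2=-173/112, d=(M2−M1)/(6·2)=613/672, b=Δ1−h1·(2M1+M2)/6=-89/84
seg 2: a=-3, c=M2/2=55/14, d=(M3−M2)/(6·1)=-443/168, b=Δ2−h2·(2M2+M3)/6=89/24
seg 3: a=2, c=M3/2=-223/56, d=(M4−M3)/(6·1)=223/168, b=Δ3−h3·(2M3+M4)/6=307/84
t_q=7/2 → seg 1, τ=3/2; S=-2+-89/84·τ+-173/112·τ²+613/672·τ³=-7143/1792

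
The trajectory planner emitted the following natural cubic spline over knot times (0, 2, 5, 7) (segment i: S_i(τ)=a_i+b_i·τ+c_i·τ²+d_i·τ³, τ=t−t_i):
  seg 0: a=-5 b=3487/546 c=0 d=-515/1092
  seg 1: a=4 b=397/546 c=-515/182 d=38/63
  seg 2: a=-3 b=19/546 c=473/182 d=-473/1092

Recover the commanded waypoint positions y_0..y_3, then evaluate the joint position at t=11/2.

y_0=-5 y_1=4 y_2=-3 y_3=4
S(11/2) = -993/416

y_0 = S_0(0) = a_0 = -5
y_1 = S_1(0) = a_1 = 4
y_2 = S_2(0) = a_2 = -3
y_3 = S_2(2) = 4
t_q=11/2 is in segment 2 (τ=1/2); S_2(τ)=-993/416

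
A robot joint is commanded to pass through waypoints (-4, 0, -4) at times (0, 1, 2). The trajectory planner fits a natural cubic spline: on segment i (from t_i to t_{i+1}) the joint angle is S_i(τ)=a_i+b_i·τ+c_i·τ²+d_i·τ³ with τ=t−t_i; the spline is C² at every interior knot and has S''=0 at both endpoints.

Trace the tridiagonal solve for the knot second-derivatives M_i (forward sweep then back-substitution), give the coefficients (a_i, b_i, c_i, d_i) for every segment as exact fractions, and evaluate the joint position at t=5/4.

  seg 0: a=-4 b=6 c=0 d=-2
  seg 1: a=0 b=0 c=-6 d=2
S(5/4) = -11/32

Δ: Δ0=4, Δ1=-4
row 1: diag=4, rhs=-48; c'=1/4, d'=-12
back: M1=-12
M: M0=0, M1=-12, M2=0
seg 0: a=-4, c=M0/2=0, d=(M1−M0)/(6·1)=-2, b=Δ0−h0·(2M0+M1)/6=6
seg 1: a=0, c=M1/2=-6, d=(M2−M1)/(6·1)=2, b=Δ1−h1·(2M1+M2)/6=0
t_q=5/4 → seg 1, τ=1/4; S=0+0·τ+-6·τ²+2·τ³=-11/32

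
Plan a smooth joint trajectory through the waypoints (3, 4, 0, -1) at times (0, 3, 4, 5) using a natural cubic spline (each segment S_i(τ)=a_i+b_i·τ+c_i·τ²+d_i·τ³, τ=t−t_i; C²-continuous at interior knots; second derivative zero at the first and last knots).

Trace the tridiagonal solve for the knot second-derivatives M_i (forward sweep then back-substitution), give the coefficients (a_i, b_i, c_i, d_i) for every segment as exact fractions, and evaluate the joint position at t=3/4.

Δ: Δ0=1/3, Δ1=-4, Δ2=-1
row 1: diag=8, rhs=-26; c'=1/8, d'=-13/4
row 2: denom=4−1·1/8=31/8; d'=(18−1·-13/4)/(31/8)=170/31
back: M2=170/31
back: M1=-13/4−1/8·170/31=-122/31
M: M0=0, M1=-122/31, M2=170/31, M3=0
seg 0: a=3, c=M0/2=0, d=(M1−M0)/(6·3)=-61/279, b=Δ0−h0·(2M0+M1)/6=214/93
seg 1: a=4, c=M1/2=-61/31, d=(M2−M1)/(6·1)=146/93, b=Δ1−h1·(2M1+M2)/6=-335/93
seg 2: a=0, c=M2/2=85/31, d=(M3−M2)/(6·1)=-85/93, b=Δ2−h2·(2M2+M3)/6=-263/93
t_q=3/4 → seg 0, τ=3/4; S=3+214/93·τ+0·τ²+-61/279·τ³=9193/1984

  seg 0: a=3 b=214/93 c=0 d=-61/279
  seg 1: a=4 b=-335/93 c=-61/31 d=146/93
  seg 2: a=0 b=-263/93 c=85/31 d=-85/93
S(3/4) = 9193/1984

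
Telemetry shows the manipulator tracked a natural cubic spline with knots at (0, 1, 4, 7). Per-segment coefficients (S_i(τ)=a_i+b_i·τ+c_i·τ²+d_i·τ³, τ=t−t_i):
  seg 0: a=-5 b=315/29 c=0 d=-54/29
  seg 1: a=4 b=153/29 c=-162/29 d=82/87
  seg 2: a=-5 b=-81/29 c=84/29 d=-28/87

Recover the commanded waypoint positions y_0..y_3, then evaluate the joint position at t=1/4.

y_0=-5 y_1=4 y_2=-5 y_3=4
S(1/4) = -2147/928

y_0 = S_0(0) = a_0 = -5
y_1 = S_1(0) = a_1 = 4
y_2 = S_2(0) = a_2 = -5
y_3 = S_2(3) = 4
t_q=1/4 is in segment 0 (τ=1/4); S_0(τ)=-2147/928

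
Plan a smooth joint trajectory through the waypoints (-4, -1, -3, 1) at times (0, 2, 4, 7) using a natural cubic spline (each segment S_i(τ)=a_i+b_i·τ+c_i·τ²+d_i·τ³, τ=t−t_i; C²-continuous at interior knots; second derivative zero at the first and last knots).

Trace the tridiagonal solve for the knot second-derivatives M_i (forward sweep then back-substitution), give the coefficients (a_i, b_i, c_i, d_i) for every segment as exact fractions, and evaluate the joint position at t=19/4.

Δ: Δ0=3/2, Δ1=-1, Δ2=4/3
row 1: diag=8, rhs=-15; c'=1/4, d'=-15/8
row 2: denom=10−2·1/4=19/2; d'=(14−2·-15/8)/(19/2)=71/38
back: M2=71/38
back: M1=-15/8−1/4·71/38=-89/38
M: M0=0, M1=-89/38, M2=71/38, M3=0
seg 0: a=-4, c=M0/2=0, d=(M1−M0)/(6·2)=-89/456, b=Δ0−h0·(2M0+M1)/6=130/57
seg 1: a=-1, c=M1/2=-89/76, d=(M2−M1)/(6·2)=20/57, b=Δ1−h1·(2M1+M2)/6=-7/114
seg 2: a=-3, c=M2/2=71/76, d=(M3−M2)/(6·3)=-71/684, b=Δ2−h2·(2M2+M3)/6=-61/114
t_q=19/4 → seg 2, τ=3/4; S=-3+-61/114·τ+71/76·τ²+-71/684·τ³=-14201/4864

  seg 0: a=-4 b=130/57 c=0 d=-89/456
  seg 1: a=-1 b=-7/114 c=-89/76 d=20/57
  seg 2: a=-3 b=-61/114 c=71/76 d=-71/684
S(19/4) = -14201/4864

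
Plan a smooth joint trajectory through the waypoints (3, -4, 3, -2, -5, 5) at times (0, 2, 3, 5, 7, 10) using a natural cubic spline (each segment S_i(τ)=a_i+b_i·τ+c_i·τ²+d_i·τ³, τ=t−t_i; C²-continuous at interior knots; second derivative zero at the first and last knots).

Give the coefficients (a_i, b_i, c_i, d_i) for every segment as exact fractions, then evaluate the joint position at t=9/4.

Δ: Δ0=-7/2, Δ1=7, Δ2=-5/2, Δ3=-3/2, Δ4=10/3
row 1: diag=6, rhs=63; c'=1/6, d'=21/2
row 2: denom=6−1·1/6=35/6; d'=(-57−1·21/2)/(35/6)=-81/7
row 3: denom=8−2·12/35=256/35; d'=(6−2·-81/7)/(256/35)=255/64
row 4: denom=10−2·35/128=605/64; d'=(29−2·255/64)/(605/64)=1346/605
back: M4=1346/605
back: M3=255/64−35/128·1346/605=817/242
back: M2=-81/7−12/35·817/242=-7701/605
back: M1=21/2−1/6·-7701/605=7636/605
M: M0=0, M1=7636/605, M2=-7701/605, M3=817/242, M4=1346/605, M5=0
seg 0: a=3, c=M0/2=0, d=(M1−M0)/(6·2)=1909/1815, b=Δ0−h0·(2M0+M1)/6=-27977/3630
seg 1: a=-4, c=M1/2=3818/605, d=(M2−M1)/(6·1)=-15337/3630, b=Δ1−h1·(2M1+M2)/6=17839/3630
seg 2: a=3, c=M2/2=-7701/1210, d=(M3−M2)/(6·2)=19487/14520, b=Δ2−h2·(2M2+M3)/6=802/165
seg 3: a=-2, c=M3/2=817/484, d=(M4−M3)/(6·2)=-1393/14520, b=Δ3−h3·(2M3+M4)/6=-16307/3630
seg 4: a=-5, c=M4/2=673/605, d=(M5−M4)/(6·3)=-673/5445, b=Δ4−h4·(2M4+M5)/6=2012/1815
t_q=9/4 → seg 1, τ=1/4; S=-4+17839/3630·τ+3818/605·τ²+-15337/3630·τ³=-189187/77440

  seg 0: a=3 b=-27977/3630 c=0 d=1909/1815
  seg 1: a=-4 b=17839/3630 c=3818/605 d=-15337/3630
  seg 2: a=3 b=802/165 c=-7701/1210 d=19487/14520
  seg 3: a=-2 b=-16307/3630 c=817/484 d=-1393/14520
  seg 4: a=-5 b=2012/1815 c=673/605 d=-673/5445
S(9/4) = -189187/77440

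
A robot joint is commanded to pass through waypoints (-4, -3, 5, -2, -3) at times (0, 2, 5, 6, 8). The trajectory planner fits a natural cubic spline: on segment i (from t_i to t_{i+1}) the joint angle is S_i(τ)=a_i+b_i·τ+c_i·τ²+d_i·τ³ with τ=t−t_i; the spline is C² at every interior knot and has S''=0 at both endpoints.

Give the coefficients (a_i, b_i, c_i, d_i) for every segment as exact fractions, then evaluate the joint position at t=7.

Δ: Δ0=1/2, Δ1=8/3, Δ2=-7, Δ3=-1/2
row 1: diag=10, rhs=13; c'=3/10, d'=13/10
row 2: denom=8−3·3/10=71/10; d'=(-58−3·13/10)/(71/10)=-619/71
row 3: denom=6−1·10/71=416/71; d'=(39−1·-619/71)/(416/71)=847/104
back: M3=847/104
back: M2=-619/71−10/71·847/104=-513/52
back: M1=13/10−3/10·-513/52=443/104
M: M0=0, M1=443/104, M2=-513/52, M3=847/104, M4=0
seg 0: a=-4, c=M0/2=0, d=(M1−M0)/(6·2)=443/1248, b=Δ0−h0·(2M0+M1)/6=-287/312
seg 1: a=-3, c=M1/2=443/208, d=(M2−M1)/(6·3)=-113/144, b=Δ1−h1·(2M1+M2)/6=521/156
seg 2: a=5, c=M2/2=-513/104, d=(M3−M2)/(6·1)=1873/624, b=Δ2−h2·(2M2+M3)/6=-3163/624
seg 3: a=-2, c=M3/2=847/208, d=(M4−M3)/(6·2)=-847/1248, b=Δ3−h3·(2M3+M4)/6=-925/156
t_q=7 → seg 3, τ=1; S=-2+-925/156·τ+847/208·τ²+-847/1248·τ³=-1887/416

  seg 0: a=-4 b=-287/312 c=0 d=443/1248
  seg 1: a=-3 b=521/156 c=443/208 d=-113/144
  seg 2: a=5 b=-3163/624 c=-513/104 d=1873/624
  seg 3: a=-2 b=-925/156 c=847/208 d=-847/1248
S(7) = -1887/416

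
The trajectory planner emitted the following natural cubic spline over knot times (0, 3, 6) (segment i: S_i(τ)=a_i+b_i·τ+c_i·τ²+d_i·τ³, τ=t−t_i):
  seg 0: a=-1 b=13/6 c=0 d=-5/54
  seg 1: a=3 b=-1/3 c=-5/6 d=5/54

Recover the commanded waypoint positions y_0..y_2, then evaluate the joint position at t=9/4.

y_0=-1 y_1=3 y_2=-3
S(9/4) = 361/128

y_0 = S_0(0) = a_0 = -1
y_1 = S_1(0) = a_1 = 3
y_2 = S_1(3) = -3
t_q=9/4 is in segment 0 (τ=9/4); S_0(τ)=361/128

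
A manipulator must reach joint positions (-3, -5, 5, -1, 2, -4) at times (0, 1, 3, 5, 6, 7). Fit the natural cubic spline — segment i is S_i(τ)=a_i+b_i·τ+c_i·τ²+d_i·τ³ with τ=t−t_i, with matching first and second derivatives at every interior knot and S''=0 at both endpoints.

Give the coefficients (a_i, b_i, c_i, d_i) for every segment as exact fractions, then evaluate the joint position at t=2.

Δ: Δ0=-2, Δ1=5, Δ2=-3, Δ3=3, Δ4=-6
row 1: diag=6, rhs=42; c'=1/3, d'=7
row 2: denom=8−2·1/3=22/3; d'=(-48−2·7)/(22/3)=-93/11
row 3: denom=6−2·3/11=60/11; d'=(36−2·-93/11)/(60/11)=97/10
row 4: denom=4−1·11/60=229/60; d'=(-54−1·97/10)/(229/60)=-3822/229
back: M4=-3822/229
back: M3=97/10−11/60·-3822/229=2922/229
back: M2=-93/11−3/11·2922/229=-2733/229
back: M1=7−1/3·-2733/229=2514/229
M: M0=0, M1=2514/229, M2=-2733/229, M3=2922/229, M4=-3822/229, M5=0
seg 0: a=-3, c=M0/2=0, d=(M1−M0)/(6·1)=419/229, b=Δ0−h0·(2M0+M1)/6=-877/229
seg 1: a=-5, c=M1/2=1257/229, d=(M2−M1)/(6·2)=-1749/916, b=Δ1−h1·(2M1+M2)/6=380/229
seg 2: a=5, c=M2/2=-2733/458, d=(M3−M2)/(6·2)=1885/916, b=Δ2−h2·(2M2+M3)/6=161/229
seg 3: a=-1, c=M3/2=1461/229, d=(M4−M3)/(6·1)=-1124/229, b=Δ3−h3·(2M3+M4)/6=350/229
seg 4: a=2, c=M4/2=-1911/229, d=(M5−M4)/(6·1)=637/229, b=Δ4−h4·(2M4+M5)/6=-100/229
t_q=2 → seg 1, τ=1; S=-5+380/229·τ+1257/229·τ²+-1749/916·τ³=219/916

  seg 0: a=-3 b=-877/229 c=0 d=419/229
  seg 1: a=-5 b=380/229 c=1257/229 d=-1749/916
  seg 2: a=5 b=161/229 c=-2733/458 d=1885/916
  seg 3: a=-1 b=350/229 c=1461/229 d=-1124/229
  seg 4: a=2 b=-100/229 c=-1911/229 d=637/229
S(2) = 219/916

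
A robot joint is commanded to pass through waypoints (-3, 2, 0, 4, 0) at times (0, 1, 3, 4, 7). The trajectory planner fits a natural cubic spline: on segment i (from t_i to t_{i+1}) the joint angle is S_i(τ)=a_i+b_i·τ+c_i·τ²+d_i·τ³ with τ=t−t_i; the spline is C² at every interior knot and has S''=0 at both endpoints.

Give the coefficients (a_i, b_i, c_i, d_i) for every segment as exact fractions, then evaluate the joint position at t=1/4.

  seg 0: a=-3 b=2434/375 c=0 d=-559/375
  seg 1: a=2 b=757/375 c=-559/125 d=1111/750
  seg 2: a=0 b=143/75 c=552/125 d=-871/375
  seg 3: a=4 b=1414/375 c=-319/125 d=319/1125
S(1/4) = -2241/1600

Δ: Δ0=5, Δ1=-1, Δ2=4, Δ3=-4/3
row 1: diag=6, rhs=-36; c'=1/3, d'=-6
row 2: denom=6−2·1/3=16/3; d'=(30−2·-6)/(16/3)=63/8
row 3: denom=8−1·3/16=125/16; d'=(-32−1·63/8)/(125/16)=-638/125
back: M3=-638/125
back: M2=63/8−3/16·-638/125=1104/125
back: M1=-6−1/3·1104/125=-1118/125
M: M0=0, M1=-1118/125, M2=1104/125, M3=-638/125, M4=0
seg 0: a=-3, c=M0/2=0, d=(M1−M0)/(6·1)=-559/375, b=Δ0−h0·(2M0+M1)/6=2434/375
seg 1: a=2, c=M1/2=-559/125, d=(M2−M1)/(6·2)=1111/750, b=Δ1−h1·(2M1+M2)/6=757/375
seg 2: a=0, c=M2/2=552/125, d=(M3−M2)/(6·1)=-871/375, b=Δ2−h2·(2M2+M3)/6=143/75
seg 3: a=4, c=M3/2=-319/125, d=(M4−M3)/(6·3)=319/1125, b=Δ3−h3·(2M3+M4)/6=1414/375
t_q=1/4 → seg 0, τ=1/4; S=-3+2434/375·τ+0·τ²+-559/375·τ³=-2241/1600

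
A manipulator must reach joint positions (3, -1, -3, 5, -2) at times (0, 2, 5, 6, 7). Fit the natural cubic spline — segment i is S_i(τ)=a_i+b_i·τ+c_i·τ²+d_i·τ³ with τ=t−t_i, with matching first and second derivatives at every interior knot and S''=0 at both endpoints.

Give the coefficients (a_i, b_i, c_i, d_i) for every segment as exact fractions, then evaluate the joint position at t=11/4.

  seg 0: a=3 b=-499/411 c=0 d=-323/1644
  seg 1: a=-1 b=-1468/411 c=-323/274 d=1765/2466
  seg 2: a=-3 b=7135/822 c=721/137 d=-4885/822
  seg 3: a=5 b=566/411 c=-3443/274 d=3443/822
S(11/4) = -70845/17536

Δ: Δ0=-2, Δ1=-2/3, Δ2=8, Δ3=-7
row 1: diag=10, rhs=8; c'=3/10, d'=4/5
row 2: denom=8−3·3/10=71/10; d'=(52−3·4/5)/(71/10)=496/71
row 3: denom=4−1·10/71=274/71; d'=(-90−1·496/71)/(274/71)=-3443/137
back: M3=-3443/137
back: M2=496/71−10/71·-3443/137=1442/137
back: M1=4/5−3/10·1442/137=-323/137
M: M0=0, M1=-323/137, M2=1442/137, M3=-3443/137, M4=0
seg 0: a=3, c=M0/2=0, d=(M1−M0)/(6·2)=-323/1644, b=Δ0−h0·(2M0+M1)/6=-499/411
seg 1: a=-1, c=M1/2=-323/274, d=(M2−M1)/(6·3)=1765/2466, b=Δ1−h1·(2M1+M2)/6=-1468/411
seg 2: a=-3, c=M2/2=721/137, d=(M3−M2)/(6·1)=-4885/822, b=Δ2−h2·(2M2+M3)/6=7135/822
seg 3: a=5, c=M3/2=-3443/274, d=(M4−M3)/(6·1)=3443/822, b=Δ3−h3·(2M3+M4)/6=566/411
t_q=11/4 → seg 1, τ=3/4; S=-1+-1468/411·τ+-323/274·τ²+1765/2466·τ³=-70845/17536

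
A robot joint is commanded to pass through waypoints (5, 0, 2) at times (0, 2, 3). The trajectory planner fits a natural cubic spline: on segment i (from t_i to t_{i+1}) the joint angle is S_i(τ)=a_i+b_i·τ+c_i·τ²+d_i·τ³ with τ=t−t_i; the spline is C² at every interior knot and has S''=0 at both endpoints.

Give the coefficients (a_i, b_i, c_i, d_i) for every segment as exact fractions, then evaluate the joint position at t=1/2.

Δ: Δ0=-5/2, Δ1=2
row 1: diag=6, rhs=27; c'=1/6, d'=9/2
back: M1=9/2
M: M0=0, M1=9/2, M2=0
seg 0: a=5, c=M0/2=0, d=(M1−M0)/(6·2)=3/8, b=Δ0−h0·(2M0+M1)/6=-4
seg 1: a=0, c=M1/2=9/4, d=(M2−M1)/(6·1)=-3/4, b=Δ1−h1·(2M1+M2)/6=1/2
t_q=1/2 → seg 0, τ=1/2; S=5+-4·τ+0·τ²+3/8·τ³=195/64

  seg 0: a=5 b=-4 c=0 d=3/8
  seg 1: a=0 b=1/2 c=9/4 d=-3/4
S(1/2) = 195/64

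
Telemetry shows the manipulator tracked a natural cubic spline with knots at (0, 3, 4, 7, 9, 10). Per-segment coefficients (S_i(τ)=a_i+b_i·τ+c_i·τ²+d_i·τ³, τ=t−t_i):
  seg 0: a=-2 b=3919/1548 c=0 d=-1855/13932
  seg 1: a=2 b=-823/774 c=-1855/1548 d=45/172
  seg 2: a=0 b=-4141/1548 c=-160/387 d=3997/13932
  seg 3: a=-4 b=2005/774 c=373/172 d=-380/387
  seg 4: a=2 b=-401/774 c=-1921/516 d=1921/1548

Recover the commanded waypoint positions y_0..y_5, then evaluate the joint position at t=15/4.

y_0 = S_0(0) = a_0 = -2
y_1 = S_1(0) = a_1 = 2
y_2 = S_2(0) = a_2 = 0
y_3 = S_3(0) = a_3 = -4
y_4 = S_4(0) = a_4 = 2
y_5 = S_4(1) = -1
t_q=15/4 is in segment 1 (τ=3/4); S_1(τ)=21097/33024

y_0=-2 y_1=2 y_2=0 y_3=-4 y_4=2 y_5=-1
S(15/4) = 21097/33024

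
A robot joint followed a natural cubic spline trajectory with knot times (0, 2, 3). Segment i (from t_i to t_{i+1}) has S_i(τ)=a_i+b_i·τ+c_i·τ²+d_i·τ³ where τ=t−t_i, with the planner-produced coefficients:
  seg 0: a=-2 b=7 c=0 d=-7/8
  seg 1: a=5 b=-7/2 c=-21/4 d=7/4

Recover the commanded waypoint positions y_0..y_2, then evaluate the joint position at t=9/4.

y_0 = S_0(0) = a_0 = -2
y_1 = S_1(0) = a_1 = 5
y_2 = S_1(1) = -2
t_q=9/4 is in segment 1 (τ=1/4); S_1(τ)=979/256

y_0=-2 y_1=5 y_2=-2
S(9/4) = 979/256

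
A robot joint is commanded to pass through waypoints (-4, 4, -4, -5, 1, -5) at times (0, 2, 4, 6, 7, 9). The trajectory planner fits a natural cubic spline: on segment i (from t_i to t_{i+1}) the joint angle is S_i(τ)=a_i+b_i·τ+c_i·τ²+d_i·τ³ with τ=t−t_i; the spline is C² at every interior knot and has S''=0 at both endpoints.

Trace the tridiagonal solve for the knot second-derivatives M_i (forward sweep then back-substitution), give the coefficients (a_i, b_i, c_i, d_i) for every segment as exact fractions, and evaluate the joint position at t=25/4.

  seg 0: a=-4 b=5917/954 c=0 d=-2101/3816
  seg 1: a=4 b=-193/477 c=-2101/636 d=2873/3816
  seg 2: a=-4 b=-4373/954 c=193/159 d=395/954
  seg 3: a=-5 b=4999/954 c=196/53 d=-2803/954
  seg 4: a=1 b=1823/477 c=-1627/318 d=1627/1908
S(25/4) = -71329/20352

Δ: Δ0=4, Δ1=-4, Δ2=-1/2, Δ3=6, Δ4=-3
row 1: diag=8, rhs=-48; c'=1/4, d'=-6
row 2: denom=8−2·1/4=15/2; d'=(21−2·-6)/(15/2)=22/5
row 3: denom=6−2·4/15=82/15; d'=(39−2·22/5)/(82/15)=453/82
row 4: denom=6−1·15/82=477/82; d'=(-54−1·453/82)/(477/82)=-1627/159
back: M4=-1627/159
back: M3=453/82−15/82·-1627/159=392/53
back: M2=22/5−4/15·392/53=386/159
back: M1=-6−1/4·386/159=-2101/318
M: M0=0, M1=-2101/318, M2=386/159, M3=392/53, M4=-1627/159, M5=0
seg 0: a=-4, c=M0/2=0, d=(M1−M0)/(6·2)=-2101/3816, b=Δ0−h0·(2M0+M1)/6=5917/954
seg 1: a=4, c=M1/2=-2101/636, d=(M2−M1)/(6·2)=2873/3816, b=Δ1−h1·(2M1+M2)/6=-193/477
seg 2: a=-4, c=M2/2=193/159, d=(M3−M2)/(6·2)=395/954, b=Δ2−h2·(2M2+M3)/6=-4373/954
seg 3: a=-5, c=M3/2=196/53, d=(M4−M3)/(6·1)=-2803/954, b=Δ3−h3·(2M3+M4)/6=4999/954
seg 4: a=1, c=M4/2=-1627/318, d=(M5−M4)/(6·2)=1627/1908, b=Δ4−h4·(2M4+M5)/6=1823/477
t_q=25/4 → seg 3, τ=1/4; S=-5+4999/954·τ+196/53·τ²+-2803/954·τ³=-71329/20352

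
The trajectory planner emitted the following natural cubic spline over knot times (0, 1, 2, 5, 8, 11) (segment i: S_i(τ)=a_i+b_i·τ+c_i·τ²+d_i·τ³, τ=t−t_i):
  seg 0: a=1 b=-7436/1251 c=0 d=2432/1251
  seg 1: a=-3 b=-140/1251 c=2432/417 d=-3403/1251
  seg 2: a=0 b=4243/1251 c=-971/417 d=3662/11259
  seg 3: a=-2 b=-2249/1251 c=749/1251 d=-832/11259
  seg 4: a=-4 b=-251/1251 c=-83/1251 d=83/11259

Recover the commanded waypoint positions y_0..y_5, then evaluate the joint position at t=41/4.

y_0 = S_0(0) = a_0 = 1
y_1 = S_1(0) = a_1 = -3
y_2 = S_2(0) = a_2 = 0
y_3 = S_3(0) = a_3 = -2
y_4 = S_4(0) = a_4 = -4
y_5 = S_4(3) = -5
t_q=41/4 is in segment 4 (τ=9/4); S_4(τ)=-41841/8896

y_0=1 y_1=-3 y_2=0 y_3=-2 y_4=-4 y_5=-5
S(41/4) = -41841/8896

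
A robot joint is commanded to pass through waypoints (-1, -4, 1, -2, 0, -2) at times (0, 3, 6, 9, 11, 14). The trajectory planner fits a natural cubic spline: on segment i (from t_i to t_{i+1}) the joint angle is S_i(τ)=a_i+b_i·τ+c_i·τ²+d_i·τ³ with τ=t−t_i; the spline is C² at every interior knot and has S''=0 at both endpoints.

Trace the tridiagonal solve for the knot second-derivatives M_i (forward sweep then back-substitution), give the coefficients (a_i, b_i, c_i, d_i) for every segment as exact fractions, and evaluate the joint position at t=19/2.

  seg 0: a=-1 b=-259/132 c=0 d=127/1188
  seg 1: a=-4 b=61/66 c=127/132 d=-283/1188
  seg 2: a=1 b=35/132 c=-13/11 d=301/1188
  seg 3: a=-2 b=1/66 c=145/132 d=-10/33
  seg 4: a=0 b=17/22 c=-95/132 d=95/1188
S(19/2) = -309/176

Δ: Δ0=-1, Δ1=5/3, Δ2=-1, Δ3=1, Δ4=-2/3
row 1: diag=12, rhs=16; c'=1/4, d'=4/3
row 2: denom=12−3·1/4=45/4; d'=(-16−3·4/3)/(45/4)=-16/9
row 3: denom=10−3·4/15=46/5; d'=(12−3·-16/9)/(46/5)=130/69
row 4: denom=10−2·5/23=220/23; d'=(-10−2·130/69)/(220/23)=-95/66
back: M4=-95/66
back: M3=130/69−5/23·-95/66=145/66
back: M2=-16/9−4/15·145/66=-26/11
back: M1=4/3−1/4·-26/11=127/66
M: M0=0, M1=127/66, M2=-26/11, M3=145/66, M4=-95/66, M5=0
seg 0: a=-1, c=M0/2=0, d=(M1−M0)/(6·3)=127/1188, b=Δ0−h0·(2M0+M1)/6=-259/132
seg 1: a=-4, c=M1/2=127/132, d=(M2−M1)/(6·3)=-283/1188, b=Δ1−h1·(2M1+M2)/6=61/66
seg 2: a=1, c=M2/2=-13/11, d=(M3−M2)/(6·3)=301/1188, b=Δ2−h2·(2M2+M3)/6=35/132
seg 3: a=-2, c=M3/2=145/132, d=(M4−M3)/(6·2)=-10/33, b=Δ3−h3·(2M3+M4)/6=1/66
seg 4: a=0, c=M4/2=-95/132, d=(M5−M4)/(6·3)=95/1188, b=Δ4−h4·(2M4+M5)/6=17/22
t_q=19/2 → seg 3, τ=1/2; S=-2+1/66·τ+145/132·τ²+-10/33·τ³=-309/176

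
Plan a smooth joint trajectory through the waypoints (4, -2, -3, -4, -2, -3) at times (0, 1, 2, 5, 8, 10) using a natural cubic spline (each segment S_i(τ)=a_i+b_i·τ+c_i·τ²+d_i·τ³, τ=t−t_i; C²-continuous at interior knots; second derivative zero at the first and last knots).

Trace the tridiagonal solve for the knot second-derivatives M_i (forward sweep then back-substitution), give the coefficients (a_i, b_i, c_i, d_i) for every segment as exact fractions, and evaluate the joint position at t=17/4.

Δ: Δ0=-6, Δ1=-1, Δ2=-1/3, Δ3=2/3, Δ4=-1/2
row 1: diag=4, rhs=30; c'=1/4, d'=15/2
row 2: denom=8−1·1/4=31/4; d'=(4−1·15/2)/(31/4)=-14/31
row 3: denom=12−3·12/31=336/31; d'=(6−3·-14/31)/(336/31)=19/28
row 4: denom=10−3·31/112=1027/112; d'=(-7−3·19/28)/(1027/112)=-1012/1027
back: M4=-1012/1027
back: M3=19/28−31/112·-1012/1027=977/1027
back: M2=-14/31−12/31·977/1027=-842/1027
back: M1=15/2−1/4·-842/1027=7913/1027
M: M0=0, M1=7913/1027, M2=-842/1027, M3=977/1027, M4=-1012/1027, M5=0
seg 0: a=4, c=M0/2=0, d=(M1−M0)/(6·1)=7913/6162, b=Δ0−h0·(2M0+M1)/6=-44885/6162
seg 1: a=-2, c=M1/2=7913/2054, d=(M2−M1)/(6·1)=-8755/6162, b=Δ1−h1·(2M1+M2)/6=-10573/3081
seg 2: a=-3, c=M2/2=-421/1027, d=(M3−M2)/(6·3)=1819/18486, b=Δ2−h2·(2M2+M3)/6=67/6162
seg 3: a=-4, c=M3/2=977/2054, d=(M4−M3)/(6·3)=-17/158, b=Δ3−h3·(2M3+M4)/6=641/3081
seg 4: a=-2, c=M4/2=-506/1027, d=(M5−M4)/(6·2)=253/3081, b=Δ4−h4·(2M4+M5)/6=967/6162
t_q=17/4 → seg 2, τ=9/4; S=-3+67/6162·τ+-421/1027·τ²+1819/18486·τ³=-516621/131456

  seg 0: a=4 b=-44885/6162 c=0 d=7913/6162
  seg 1: a=-2 b=-10573/3081 c=7913/2054 d=-8755/6162
  seg 2: a=-3 b=67/6162 c=-421/1027 d=1819/18486
  seg 3: a=-4 b=641/3081 c=977/2054 d=-17/158
  seg 4: a=-2 b=967/6162 c=-506/1027 d=253/3081
S(17/4) = -516621/131456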